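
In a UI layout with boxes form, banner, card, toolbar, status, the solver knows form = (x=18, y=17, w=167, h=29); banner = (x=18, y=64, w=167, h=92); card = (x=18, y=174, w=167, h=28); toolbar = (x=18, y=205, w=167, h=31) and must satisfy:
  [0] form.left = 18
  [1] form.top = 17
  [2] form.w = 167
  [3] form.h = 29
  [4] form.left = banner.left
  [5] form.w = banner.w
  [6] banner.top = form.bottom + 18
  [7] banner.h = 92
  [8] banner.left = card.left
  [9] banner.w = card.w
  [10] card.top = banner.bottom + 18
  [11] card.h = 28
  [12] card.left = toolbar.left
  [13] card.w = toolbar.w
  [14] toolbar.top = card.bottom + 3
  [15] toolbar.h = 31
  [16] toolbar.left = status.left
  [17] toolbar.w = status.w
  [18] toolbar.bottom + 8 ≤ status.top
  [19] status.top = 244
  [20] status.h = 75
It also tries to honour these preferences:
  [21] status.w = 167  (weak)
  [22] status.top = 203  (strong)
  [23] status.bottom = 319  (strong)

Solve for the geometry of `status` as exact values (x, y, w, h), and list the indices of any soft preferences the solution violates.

1. status.x = 18  [toolbar.left = status.left]
2. status.w = 167  [toolbar.w = status.w]
3. status.y = 244  [status.top = 244]
4. status.h = 75  [status.h = 75]

status = (x=18, y=244, w=167, h=75)
violated soft preferences: 22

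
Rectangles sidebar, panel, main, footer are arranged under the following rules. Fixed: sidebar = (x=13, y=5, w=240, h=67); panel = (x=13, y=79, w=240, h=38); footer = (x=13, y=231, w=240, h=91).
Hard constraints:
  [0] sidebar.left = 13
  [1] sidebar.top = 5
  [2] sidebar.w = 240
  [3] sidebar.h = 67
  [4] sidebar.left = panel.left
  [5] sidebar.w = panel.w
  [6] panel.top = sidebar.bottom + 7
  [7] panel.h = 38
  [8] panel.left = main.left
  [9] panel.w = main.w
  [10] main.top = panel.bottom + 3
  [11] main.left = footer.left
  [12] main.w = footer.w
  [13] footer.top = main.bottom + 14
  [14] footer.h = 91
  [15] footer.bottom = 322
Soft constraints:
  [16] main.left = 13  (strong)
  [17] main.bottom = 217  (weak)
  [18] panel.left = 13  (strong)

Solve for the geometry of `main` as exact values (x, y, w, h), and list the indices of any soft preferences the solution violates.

main = (x=13, y=120, w=240, h=97)
violated soft preferences: none

1. main.x = 13  [panel.left = main.left]
2. main.w = 240  [panel.w = main.w]
3. main.y = 120  [main.top = panel.bottom + 3]
4. main.h = 97  [footer.top = main.bottom + 14]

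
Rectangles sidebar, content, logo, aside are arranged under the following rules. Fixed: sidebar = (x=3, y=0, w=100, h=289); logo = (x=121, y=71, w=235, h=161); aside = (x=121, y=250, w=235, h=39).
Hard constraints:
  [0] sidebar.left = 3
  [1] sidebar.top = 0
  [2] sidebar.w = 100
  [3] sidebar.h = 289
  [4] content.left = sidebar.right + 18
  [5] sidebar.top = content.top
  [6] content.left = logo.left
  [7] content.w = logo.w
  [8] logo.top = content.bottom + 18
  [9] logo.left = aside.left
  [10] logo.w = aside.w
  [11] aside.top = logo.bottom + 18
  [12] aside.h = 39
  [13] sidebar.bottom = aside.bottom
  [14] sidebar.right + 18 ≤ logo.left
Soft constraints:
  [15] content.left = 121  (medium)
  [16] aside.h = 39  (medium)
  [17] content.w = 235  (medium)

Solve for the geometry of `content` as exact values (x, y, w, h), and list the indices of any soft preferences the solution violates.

content = (x=121, y=0, w=235, h=53)
violated soft preferences: none

1. content.x = 121  [content.left = sidebar.right + 18]
2. content.y = 0  [sidebar.top = content.top]
3. content.w = 235  [content.w = logo.w]
4. content.h = 53  [logo.top = content.bottom + 18]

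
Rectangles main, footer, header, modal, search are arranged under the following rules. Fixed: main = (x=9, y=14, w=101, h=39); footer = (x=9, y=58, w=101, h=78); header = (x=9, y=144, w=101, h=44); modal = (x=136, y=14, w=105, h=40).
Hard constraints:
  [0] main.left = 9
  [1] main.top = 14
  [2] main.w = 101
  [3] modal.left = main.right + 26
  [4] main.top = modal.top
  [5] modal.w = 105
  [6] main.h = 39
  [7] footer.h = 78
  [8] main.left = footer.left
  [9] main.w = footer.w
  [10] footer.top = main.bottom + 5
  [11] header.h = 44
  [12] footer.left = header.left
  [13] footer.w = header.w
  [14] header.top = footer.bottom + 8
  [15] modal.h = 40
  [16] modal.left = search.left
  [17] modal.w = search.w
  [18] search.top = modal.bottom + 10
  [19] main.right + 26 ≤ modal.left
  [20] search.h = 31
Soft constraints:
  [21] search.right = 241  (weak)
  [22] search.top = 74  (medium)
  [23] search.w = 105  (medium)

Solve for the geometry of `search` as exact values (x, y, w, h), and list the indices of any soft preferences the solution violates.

search = (x=136, y=64, w=105, h=31)
violated soft preferences: 22

1. search.x = 136  [modal.left = search.left]
2. search.w = 105  [modal.w = search.w]
3. search.y = 64  [search.top = modal.bottom + 10]
4. search.h = 31  [search.h = 31]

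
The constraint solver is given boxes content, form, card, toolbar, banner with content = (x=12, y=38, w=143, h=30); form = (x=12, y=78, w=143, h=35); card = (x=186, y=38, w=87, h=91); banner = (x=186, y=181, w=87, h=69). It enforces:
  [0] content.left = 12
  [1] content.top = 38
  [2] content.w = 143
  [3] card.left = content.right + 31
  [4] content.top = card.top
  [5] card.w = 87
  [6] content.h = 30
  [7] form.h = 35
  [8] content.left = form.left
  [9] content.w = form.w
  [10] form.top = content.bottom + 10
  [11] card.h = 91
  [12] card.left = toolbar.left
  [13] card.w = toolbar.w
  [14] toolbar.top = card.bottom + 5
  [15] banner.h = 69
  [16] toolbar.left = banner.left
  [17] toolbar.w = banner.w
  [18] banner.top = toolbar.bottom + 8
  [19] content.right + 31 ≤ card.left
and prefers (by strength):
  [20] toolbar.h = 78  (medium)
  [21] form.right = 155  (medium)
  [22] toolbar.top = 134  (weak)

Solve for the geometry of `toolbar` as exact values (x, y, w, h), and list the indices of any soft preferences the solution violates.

1. toolbar.x = 186  [card.left = toolbar.left]
2. toolbar.w = 87  [card.w = toolbar.w]
3. toolbar.y = 134  [toolbar.top = card.bottom + 5]
4. toolbar.h = 39  [banner.top = toolbar.bottom + 8]

toolbar = (x=186, y=134, w=87, h=39)
violated soft preferences: 20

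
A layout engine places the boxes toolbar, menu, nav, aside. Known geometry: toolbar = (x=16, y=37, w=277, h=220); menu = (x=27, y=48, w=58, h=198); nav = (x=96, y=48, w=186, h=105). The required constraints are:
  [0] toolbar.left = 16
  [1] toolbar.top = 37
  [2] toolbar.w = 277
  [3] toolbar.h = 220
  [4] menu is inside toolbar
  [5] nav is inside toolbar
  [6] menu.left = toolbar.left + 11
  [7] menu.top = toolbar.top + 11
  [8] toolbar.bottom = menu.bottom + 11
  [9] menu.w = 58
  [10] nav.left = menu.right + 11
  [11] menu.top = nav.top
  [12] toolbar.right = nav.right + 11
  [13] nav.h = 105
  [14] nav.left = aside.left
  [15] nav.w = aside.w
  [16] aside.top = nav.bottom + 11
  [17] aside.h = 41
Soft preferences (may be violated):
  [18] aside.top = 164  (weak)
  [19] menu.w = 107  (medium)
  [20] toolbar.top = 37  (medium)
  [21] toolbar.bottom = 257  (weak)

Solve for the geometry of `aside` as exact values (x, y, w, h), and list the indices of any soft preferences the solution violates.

1. aside.x = 96  [nav.left = aside.left]
2. aside.w = 186  [nav.w = aside.w]
3. aside.y = 164  [aside.top = nav.bottom + 11]
4. aside.h = 41  [aside.h = 41]

aside = (x=96, y=164, w=186, h=41)
violated soft preferences: 19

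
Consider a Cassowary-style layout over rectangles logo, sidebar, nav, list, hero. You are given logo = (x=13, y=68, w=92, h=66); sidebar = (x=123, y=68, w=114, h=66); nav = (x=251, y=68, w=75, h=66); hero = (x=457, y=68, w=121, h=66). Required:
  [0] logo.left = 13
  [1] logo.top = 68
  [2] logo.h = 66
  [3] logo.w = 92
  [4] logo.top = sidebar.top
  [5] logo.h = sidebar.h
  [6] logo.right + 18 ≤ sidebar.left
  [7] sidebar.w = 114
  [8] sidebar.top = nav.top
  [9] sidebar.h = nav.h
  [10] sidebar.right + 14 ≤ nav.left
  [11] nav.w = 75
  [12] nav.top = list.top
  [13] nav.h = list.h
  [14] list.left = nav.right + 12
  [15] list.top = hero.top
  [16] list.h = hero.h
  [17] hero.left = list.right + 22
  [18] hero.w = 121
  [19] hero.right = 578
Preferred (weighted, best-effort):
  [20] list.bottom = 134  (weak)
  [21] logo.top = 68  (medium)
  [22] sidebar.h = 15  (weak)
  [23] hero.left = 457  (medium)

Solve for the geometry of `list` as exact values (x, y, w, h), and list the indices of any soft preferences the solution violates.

1. list.y = 68  [nav.top = list.top]
2. list.h = 66  [nav.h = list.h]
3. list.x = 338  [list.left = nav.right + 12]
4. list.w = 97  [hero.left = list.right + 22]

list = (x=338, y=68, w=97, h=66)
violated soft preferences: 22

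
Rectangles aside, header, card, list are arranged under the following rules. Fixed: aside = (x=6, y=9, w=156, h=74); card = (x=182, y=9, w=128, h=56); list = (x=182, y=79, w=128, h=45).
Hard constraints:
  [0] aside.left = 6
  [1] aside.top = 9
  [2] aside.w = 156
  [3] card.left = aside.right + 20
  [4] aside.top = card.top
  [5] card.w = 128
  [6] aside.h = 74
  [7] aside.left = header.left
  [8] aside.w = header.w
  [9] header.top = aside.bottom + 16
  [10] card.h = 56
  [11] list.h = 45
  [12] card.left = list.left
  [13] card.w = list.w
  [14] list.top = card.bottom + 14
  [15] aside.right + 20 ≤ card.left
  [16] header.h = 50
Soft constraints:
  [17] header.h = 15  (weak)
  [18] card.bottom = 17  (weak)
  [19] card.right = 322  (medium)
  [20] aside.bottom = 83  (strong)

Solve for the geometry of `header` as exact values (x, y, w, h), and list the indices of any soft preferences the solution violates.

header = (x=6, y=99, w=156, h=50)
violated soft preferences: 17, 18, 19

1. header.x = 6  [aside.left = header.left]
2. header.w = 156  [aside.w = header.w]
3. header.y = 99  [header.top = aside.bottom + 16]
4. header.h = 50  [header.h = 50]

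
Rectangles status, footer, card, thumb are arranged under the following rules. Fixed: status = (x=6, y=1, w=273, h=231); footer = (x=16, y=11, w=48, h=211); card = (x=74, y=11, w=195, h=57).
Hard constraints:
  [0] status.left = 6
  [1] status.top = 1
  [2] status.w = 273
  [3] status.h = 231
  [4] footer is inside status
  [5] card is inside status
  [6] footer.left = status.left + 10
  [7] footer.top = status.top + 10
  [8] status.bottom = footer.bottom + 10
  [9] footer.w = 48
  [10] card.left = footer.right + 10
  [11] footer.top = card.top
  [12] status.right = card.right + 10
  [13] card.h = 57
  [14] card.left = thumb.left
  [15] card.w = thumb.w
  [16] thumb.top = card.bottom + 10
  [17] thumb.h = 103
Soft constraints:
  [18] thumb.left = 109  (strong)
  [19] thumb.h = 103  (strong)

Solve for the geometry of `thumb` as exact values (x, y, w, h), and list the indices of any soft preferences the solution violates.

thumb = (x=74, y=78, w=195, h=103)
violated soft preferences: 18

1. thumb.x = 74  [card.left = thumb.left]
2. thumb.w = 195  [card.w = thumb.w]
3. thumb.y = 78  [thumb.top = card.bottom + 10]
4. thumb.h = 103  [thumb.h = 103]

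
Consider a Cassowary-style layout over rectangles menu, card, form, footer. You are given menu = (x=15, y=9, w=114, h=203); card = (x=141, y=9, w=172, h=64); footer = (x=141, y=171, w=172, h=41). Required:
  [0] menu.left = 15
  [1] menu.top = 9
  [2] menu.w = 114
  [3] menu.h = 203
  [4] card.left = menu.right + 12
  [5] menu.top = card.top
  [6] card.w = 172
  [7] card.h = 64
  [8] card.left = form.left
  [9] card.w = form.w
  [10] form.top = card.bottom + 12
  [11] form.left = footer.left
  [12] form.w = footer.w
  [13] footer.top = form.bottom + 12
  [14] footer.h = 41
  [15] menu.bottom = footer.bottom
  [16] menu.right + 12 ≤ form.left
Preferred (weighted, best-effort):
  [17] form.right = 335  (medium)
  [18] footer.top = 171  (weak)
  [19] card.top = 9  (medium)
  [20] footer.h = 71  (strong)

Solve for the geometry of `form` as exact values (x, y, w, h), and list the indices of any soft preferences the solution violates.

form = (x=141, y=85, w=172, h=74)
violated soft preferences: 17, 20

1. form.x = 141  [card.left = form.left]
2. form.w = 172  [card.w = form.w]
3. form.y = 85  [form.top = card.bottom + 12]
4. form.h = 74  [footer.top = form.bottom + 12]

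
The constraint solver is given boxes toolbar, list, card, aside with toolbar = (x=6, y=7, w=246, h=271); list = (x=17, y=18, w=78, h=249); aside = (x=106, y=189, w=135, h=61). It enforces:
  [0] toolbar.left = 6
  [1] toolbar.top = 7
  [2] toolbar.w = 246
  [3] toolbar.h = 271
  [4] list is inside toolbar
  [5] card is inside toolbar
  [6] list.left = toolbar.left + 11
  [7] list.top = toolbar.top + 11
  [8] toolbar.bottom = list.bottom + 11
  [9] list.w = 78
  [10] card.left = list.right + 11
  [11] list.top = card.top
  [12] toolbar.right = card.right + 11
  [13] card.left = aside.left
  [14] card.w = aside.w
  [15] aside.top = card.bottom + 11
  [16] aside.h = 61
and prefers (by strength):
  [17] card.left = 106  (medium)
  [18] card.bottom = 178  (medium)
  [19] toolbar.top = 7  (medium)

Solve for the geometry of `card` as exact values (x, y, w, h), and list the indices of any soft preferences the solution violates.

card = (x=106, y=18, w=135, h=160)
violated soft preferences: none

1. card.x = 106  [card.left = list.right + 11]
2. card.y = 18  [list.top = card.top]
3. card.w = 135  [toolbar.right = card.right + 11]
4. card.h = 160  [aside.top = card.bottom + 11]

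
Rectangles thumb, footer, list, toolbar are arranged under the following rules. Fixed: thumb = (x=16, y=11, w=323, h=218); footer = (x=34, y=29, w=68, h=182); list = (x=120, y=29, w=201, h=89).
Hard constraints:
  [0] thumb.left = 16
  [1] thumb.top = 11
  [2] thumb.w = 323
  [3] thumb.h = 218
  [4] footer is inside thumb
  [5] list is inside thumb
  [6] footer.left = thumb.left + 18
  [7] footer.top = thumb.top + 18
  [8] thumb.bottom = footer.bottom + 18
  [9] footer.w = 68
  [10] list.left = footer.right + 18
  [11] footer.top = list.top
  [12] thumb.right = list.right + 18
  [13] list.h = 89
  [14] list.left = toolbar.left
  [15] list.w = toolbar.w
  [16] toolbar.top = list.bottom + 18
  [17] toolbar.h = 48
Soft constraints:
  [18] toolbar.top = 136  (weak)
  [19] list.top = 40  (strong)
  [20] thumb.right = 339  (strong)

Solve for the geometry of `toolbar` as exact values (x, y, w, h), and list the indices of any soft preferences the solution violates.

1. toolbar.x = 120  [list.left = toolbar.left]
2. toolbar.w = 201  [list.w = toolbar.w]
3. toolbar.y = 136  [toolbar.top = list.bottom + 18]
4. toolbar.h = 48  [toolbar.h = 48]

toolbar = (x=120, y=136, w=201, h=48)
violated soft preferences: 19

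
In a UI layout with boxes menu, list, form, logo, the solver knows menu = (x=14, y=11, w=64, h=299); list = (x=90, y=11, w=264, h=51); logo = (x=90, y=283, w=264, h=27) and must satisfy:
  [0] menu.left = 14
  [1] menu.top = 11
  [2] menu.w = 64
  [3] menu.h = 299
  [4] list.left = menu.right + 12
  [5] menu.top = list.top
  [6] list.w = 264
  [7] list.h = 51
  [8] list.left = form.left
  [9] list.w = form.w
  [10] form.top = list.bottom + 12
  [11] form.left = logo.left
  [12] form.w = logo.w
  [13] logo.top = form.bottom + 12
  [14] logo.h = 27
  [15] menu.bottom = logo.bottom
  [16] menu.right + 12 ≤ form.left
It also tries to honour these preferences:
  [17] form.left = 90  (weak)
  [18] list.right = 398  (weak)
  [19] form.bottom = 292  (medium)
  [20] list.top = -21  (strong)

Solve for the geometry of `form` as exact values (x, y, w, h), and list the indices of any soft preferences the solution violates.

1. form.x = 90  [list.left = form.left]
2. form.w = 264  [list.w = form.w]
3. form.y = 74  [form.top = list.bottom + 12]
4. form.h = 197  [logo.top = form.bottom + 12]

form = (x=90, y=74, w=264, h=197)
violated soft preferences: 18, 19, 20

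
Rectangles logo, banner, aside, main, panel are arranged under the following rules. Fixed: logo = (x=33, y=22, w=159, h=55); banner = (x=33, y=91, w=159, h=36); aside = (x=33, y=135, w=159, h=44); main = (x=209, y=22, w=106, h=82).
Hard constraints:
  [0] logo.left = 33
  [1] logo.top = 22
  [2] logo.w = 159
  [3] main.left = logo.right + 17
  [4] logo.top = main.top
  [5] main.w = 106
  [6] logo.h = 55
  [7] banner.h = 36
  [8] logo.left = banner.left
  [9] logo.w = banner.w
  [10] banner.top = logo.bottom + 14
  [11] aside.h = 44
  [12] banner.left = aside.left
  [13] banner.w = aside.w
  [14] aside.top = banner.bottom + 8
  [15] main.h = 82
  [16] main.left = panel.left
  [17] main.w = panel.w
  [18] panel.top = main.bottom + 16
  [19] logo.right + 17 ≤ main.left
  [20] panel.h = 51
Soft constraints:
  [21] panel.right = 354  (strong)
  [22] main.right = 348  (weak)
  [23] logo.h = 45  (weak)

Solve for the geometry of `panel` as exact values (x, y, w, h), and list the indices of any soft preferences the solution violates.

panel = (x=209, y=120, w=106, h=51)
violated soft preferences: 21, 22, 23

1. panel.x = 209  [main.left = panel.left]
2. panel.w = 106  [main.w = panel.w]
3. panel.y = 120  [panel.top = main.bottom + 16]
4. panel.h = 51  [panel.h = 51]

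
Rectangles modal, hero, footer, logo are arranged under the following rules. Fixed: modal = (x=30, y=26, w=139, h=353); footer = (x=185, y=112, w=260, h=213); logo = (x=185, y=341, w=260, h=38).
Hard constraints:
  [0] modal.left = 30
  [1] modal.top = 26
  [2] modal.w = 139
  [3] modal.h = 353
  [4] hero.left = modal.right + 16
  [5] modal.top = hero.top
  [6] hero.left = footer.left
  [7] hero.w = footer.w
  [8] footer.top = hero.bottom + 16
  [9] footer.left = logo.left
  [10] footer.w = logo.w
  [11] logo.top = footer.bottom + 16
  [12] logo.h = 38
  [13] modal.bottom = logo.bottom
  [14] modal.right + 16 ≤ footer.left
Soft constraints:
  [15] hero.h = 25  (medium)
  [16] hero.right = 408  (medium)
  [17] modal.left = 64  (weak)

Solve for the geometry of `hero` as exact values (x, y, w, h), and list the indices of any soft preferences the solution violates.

hero = (x=185, y=26, w=260, h=70)
violated soft preferences: 15, 16, 17

1. hero.x = 185  [hero.left = modal.right + 16]
2. hero.y = 26  [modal.top = hero.top]
3. hero.w = 260  [hero.w = footer.w]
4. hero.h = 70  [footer.top = hero.bottom + 16]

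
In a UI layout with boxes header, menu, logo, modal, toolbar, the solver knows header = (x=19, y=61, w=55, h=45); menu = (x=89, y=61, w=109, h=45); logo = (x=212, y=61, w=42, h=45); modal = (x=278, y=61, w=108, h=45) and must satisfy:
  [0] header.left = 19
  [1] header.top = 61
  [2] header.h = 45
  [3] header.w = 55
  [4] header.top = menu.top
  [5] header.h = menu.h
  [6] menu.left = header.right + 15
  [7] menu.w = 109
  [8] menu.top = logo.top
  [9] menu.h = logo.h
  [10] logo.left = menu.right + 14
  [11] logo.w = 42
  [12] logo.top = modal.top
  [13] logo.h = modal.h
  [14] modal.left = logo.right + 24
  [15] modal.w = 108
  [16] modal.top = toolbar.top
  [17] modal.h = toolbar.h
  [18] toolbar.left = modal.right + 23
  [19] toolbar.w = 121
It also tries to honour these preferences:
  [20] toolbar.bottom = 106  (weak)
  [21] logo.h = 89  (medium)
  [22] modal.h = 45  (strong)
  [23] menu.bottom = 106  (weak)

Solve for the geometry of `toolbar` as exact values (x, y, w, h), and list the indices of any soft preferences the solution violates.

toolbar = (x=409, y=61, w=121, h=45)
violated soft preferences: 21

1. toolbar.y = 61  [modal.top = toolbar.top]
2. toolbar.h = 45  [modal.h = toolbar.h]
3. toolbar.x = 409  [toolbar.left = modal.right + 23]
4. toolbar.w = 121  [toolbar.w = 121]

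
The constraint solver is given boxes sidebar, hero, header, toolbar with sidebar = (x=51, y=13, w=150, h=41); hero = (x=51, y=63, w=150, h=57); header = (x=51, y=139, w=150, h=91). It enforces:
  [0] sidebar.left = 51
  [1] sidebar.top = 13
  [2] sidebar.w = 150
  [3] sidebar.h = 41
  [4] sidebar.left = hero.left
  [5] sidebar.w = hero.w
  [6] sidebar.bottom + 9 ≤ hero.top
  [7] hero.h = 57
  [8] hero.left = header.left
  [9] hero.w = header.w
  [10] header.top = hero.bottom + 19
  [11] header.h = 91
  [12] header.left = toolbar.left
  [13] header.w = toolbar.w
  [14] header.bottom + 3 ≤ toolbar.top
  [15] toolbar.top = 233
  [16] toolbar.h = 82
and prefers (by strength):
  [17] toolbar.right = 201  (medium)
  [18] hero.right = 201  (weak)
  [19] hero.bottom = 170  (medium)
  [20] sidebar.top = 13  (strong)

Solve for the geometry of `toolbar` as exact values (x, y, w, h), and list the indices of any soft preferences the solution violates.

toolbar = (x=51, y=233, w=150, h=82)
violated soft preferences: 19

1. toolbar.x = 51  [header.left = toolbar.left]
2. toolbar.w = 150  [header.w = toolbar.w]
3. toolbar.y = 233  [toolbar.top = 233]
4. toolbar.h = 82  [toolbar.h = 82]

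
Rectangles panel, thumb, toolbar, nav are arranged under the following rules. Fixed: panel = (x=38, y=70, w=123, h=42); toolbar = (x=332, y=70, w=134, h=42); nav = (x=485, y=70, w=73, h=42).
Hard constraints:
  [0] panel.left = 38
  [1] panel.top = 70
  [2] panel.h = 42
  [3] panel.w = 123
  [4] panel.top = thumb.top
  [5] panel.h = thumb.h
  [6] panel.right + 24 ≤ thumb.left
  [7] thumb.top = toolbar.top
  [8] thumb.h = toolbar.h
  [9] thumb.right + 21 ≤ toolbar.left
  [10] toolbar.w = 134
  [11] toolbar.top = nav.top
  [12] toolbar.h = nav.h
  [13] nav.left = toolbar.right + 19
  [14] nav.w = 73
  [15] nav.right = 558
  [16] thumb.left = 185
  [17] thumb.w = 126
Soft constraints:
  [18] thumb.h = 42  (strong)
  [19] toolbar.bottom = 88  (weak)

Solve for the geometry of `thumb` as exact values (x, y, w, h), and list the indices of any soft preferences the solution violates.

1. thumb.y = 70  [panel.top = thumb.top]
2. thumb.h = 42  [panel.h = thumb.h]
3. thumb.x = 185  [thumb.left = 185]
4. thumb.w = 126  [thumb.w = 126]

thumb = (x=185, y=70, w=126, h=42)
violated soft preferences: 19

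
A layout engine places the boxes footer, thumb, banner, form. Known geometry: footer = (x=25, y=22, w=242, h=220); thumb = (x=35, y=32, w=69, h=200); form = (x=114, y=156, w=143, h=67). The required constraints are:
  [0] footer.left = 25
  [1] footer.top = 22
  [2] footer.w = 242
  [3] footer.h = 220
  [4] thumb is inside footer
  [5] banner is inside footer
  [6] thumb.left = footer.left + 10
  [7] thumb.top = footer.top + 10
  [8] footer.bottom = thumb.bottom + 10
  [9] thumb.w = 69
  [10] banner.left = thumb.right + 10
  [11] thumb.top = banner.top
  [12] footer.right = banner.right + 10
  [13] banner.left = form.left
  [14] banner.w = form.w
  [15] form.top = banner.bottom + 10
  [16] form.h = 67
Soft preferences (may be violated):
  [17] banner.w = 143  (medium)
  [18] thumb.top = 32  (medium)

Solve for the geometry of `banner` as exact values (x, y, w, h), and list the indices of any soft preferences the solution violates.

1. banner.x = 114  [banner.left = thumb.right + 10]
2. banner.y = 32  [thumb.top = banner.top]
3. banner.w = 143  [footer.right = banner.right + 10]
4. banner.h = 114  [form.top = banner.bottom + 10]

banner = (x=114, y=32, w=143, h=114)
violated soft preferences: none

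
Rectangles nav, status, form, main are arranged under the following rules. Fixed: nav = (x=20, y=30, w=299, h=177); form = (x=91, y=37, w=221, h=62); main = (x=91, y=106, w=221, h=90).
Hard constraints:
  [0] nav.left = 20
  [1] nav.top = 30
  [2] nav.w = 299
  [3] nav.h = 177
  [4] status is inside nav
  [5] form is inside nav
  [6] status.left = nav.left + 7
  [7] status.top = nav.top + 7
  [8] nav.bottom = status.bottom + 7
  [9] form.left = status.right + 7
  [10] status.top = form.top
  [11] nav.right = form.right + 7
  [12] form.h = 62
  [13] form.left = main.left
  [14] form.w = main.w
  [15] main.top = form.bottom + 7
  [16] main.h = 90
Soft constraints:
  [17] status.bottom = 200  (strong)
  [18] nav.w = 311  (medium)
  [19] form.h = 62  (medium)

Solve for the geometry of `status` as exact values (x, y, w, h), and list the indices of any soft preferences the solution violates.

status = (x=27, y=37, w=57, h=163)
violated soft preferences: 18

1. status.x = 27  [status.left = nav.left + 7]
2. status.y = 37  [status.top = nav.top + 7]
3. status.h = 163  [nav.bottom = status.bottom + 7]
4. status.w = 57  [form.left = status.right + 7]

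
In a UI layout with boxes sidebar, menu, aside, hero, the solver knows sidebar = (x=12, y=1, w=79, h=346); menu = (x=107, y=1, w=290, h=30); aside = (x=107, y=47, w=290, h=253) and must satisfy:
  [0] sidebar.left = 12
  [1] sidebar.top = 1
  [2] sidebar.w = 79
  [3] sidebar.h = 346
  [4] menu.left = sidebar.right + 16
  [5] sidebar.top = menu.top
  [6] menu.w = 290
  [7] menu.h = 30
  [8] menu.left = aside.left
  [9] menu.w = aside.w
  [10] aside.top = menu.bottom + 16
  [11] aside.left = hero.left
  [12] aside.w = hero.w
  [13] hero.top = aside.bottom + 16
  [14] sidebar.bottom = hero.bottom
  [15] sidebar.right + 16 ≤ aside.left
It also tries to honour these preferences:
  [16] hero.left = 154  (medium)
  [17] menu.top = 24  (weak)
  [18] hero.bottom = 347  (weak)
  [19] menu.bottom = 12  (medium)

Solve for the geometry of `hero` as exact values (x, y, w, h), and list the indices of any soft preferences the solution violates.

1. hero.x = 107  [aside.left = hero.left]
2. hero.w = 290  [aside.w = hero.w]
3. hero.y = 316  [hero.top = aside.bottom + 16]
4. hero.h = 31  [sidebar.bottom = hero.bottom]

hero = (x=107, y=316, w=290, h=31)
violated soft preferences: 16, 17, 19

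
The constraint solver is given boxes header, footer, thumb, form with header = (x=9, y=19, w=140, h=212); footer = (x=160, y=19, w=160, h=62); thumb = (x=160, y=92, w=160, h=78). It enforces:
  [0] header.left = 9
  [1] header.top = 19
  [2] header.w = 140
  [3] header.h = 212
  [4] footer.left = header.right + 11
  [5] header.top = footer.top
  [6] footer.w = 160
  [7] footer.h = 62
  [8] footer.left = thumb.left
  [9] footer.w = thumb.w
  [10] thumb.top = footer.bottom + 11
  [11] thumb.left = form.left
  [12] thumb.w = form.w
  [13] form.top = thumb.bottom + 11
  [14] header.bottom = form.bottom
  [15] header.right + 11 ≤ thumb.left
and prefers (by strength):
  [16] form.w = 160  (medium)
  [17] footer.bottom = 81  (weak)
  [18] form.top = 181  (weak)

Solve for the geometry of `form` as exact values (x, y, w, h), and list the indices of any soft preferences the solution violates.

form = (x=160, y=181, w=160, h=50)
violated soft preferences: none

1. form.x = 160  [thumb.left = form.left]
2. form.w = 160  [thumb.w = form.w]
3. form.y = 181  [form.top = thumb.bottom + 11]
4. form.h = 50  [header.bottom = form.bottom]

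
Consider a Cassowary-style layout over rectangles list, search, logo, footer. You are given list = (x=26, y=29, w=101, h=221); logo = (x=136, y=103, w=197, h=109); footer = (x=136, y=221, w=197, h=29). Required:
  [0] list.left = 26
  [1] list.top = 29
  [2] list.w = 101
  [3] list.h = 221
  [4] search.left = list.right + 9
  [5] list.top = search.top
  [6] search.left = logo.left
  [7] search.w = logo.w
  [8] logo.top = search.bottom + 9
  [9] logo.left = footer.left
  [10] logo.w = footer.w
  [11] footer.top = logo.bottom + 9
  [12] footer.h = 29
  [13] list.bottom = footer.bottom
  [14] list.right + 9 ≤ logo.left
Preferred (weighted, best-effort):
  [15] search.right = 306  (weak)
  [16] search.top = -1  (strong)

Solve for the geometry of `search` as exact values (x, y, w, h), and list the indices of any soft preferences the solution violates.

1. search.x = 136  [search.left = list.right + 9]
2. search.y = 29  [list.top = search.top]
3. search.w = 197  [search.w = logo.w]
4. search.h = 65  [logo.top = search.bottom + 9]

search = (x=136, y=29, w=197, h=65)
violated soft preferences: 15, 16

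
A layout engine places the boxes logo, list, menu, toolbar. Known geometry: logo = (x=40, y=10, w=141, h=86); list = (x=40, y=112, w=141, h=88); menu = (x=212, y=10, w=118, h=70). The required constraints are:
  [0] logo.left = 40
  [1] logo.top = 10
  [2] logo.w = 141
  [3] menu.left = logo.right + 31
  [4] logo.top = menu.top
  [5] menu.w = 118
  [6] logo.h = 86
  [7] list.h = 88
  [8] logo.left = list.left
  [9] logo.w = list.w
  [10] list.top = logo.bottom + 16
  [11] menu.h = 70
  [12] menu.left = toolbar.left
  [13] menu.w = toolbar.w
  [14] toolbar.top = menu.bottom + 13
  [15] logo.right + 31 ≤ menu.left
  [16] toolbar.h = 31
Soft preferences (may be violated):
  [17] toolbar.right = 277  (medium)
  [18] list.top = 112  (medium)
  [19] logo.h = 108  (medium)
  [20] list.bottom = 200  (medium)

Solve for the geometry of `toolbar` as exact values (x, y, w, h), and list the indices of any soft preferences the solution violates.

toolbar = (x=212, y=93, w=118, h=31)
violated soft preferences: 17, 19

1. toolbar.x = 212  [menu.left = toolbar.left]
2. toolbar.w = 118  [menu.w = toolbar.w]
3. toolbar.y = 93  [toolbar.top = menu.bottom + 13]
4. toolbar.h = 31  [toolbar.h = 31]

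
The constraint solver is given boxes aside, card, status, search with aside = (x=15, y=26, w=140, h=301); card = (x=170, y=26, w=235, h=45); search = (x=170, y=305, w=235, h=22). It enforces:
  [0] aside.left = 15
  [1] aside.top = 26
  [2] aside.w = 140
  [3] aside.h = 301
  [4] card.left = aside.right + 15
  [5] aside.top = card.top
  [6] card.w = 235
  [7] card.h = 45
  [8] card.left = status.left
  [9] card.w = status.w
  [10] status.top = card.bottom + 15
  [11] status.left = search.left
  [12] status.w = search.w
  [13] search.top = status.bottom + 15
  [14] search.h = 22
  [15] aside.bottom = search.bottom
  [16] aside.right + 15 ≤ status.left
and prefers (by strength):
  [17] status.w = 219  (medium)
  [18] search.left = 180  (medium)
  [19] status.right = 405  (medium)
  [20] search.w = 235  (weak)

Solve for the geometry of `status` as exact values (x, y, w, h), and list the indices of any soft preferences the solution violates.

status = (x=170, y=86, w=235, h=204)
violated soft preferences: 17, 18

1. status.x = 170  [card.left = status.left]
2. status.w = 235  [card.w = status.w]
3. status.y = 86  [status.top = card.bottom + 15]
4. status.h = 204  [search.top = status.bottom + 15]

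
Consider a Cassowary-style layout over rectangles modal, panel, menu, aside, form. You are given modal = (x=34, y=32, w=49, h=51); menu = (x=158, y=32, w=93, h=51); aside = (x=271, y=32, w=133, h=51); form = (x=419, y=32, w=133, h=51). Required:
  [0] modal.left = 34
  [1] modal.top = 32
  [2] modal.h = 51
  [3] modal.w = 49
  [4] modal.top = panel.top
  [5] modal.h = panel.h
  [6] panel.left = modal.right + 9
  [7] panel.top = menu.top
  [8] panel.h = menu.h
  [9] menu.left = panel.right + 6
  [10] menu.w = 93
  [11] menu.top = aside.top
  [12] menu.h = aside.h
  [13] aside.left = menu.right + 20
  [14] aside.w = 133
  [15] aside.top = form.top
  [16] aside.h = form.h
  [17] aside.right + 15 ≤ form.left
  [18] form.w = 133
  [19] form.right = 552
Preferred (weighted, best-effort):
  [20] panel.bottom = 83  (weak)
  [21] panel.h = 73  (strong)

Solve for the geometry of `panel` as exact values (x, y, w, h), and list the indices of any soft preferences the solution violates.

panel = (x=92, y=32, w=60, h=51)
violated soft preferences: 21

1. panel.y = 32  [modal.top = panel.top]
2. panel.h = 51  [modal.h = panel.h]
3. panel.x = 92  [panel.left = modal.right + 9]
4. panel.w = 60  [menu.left = panel.right + 6]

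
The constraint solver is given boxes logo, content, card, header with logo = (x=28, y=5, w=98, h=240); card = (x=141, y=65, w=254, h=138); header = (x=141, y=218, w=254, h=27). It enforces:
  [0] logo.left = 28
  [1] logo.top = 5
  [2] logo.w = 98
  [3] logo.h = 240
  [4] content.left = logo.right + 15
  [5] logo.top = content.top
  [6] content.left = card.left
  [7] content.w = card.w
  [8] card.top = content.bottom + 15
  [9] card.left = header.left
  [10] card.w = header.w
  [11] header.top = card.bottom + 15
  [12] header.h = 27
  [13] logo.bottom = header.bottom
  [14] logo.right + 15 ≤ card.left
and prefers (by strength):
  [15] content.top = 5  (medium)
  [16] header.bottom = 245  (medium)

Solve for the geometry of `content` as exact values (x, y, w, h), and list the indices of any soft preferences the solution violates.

1. content.x = 141  [content.left = logo.right + 15]
2. content.y = 5  [logo.top = content.top]
3. content.w = 254  [content.w = card.w]
4. content.h = 45  [card.top = content.bottom + 15]

content = (x=141, y=5, w=254, h=45)
violated soft preferences: none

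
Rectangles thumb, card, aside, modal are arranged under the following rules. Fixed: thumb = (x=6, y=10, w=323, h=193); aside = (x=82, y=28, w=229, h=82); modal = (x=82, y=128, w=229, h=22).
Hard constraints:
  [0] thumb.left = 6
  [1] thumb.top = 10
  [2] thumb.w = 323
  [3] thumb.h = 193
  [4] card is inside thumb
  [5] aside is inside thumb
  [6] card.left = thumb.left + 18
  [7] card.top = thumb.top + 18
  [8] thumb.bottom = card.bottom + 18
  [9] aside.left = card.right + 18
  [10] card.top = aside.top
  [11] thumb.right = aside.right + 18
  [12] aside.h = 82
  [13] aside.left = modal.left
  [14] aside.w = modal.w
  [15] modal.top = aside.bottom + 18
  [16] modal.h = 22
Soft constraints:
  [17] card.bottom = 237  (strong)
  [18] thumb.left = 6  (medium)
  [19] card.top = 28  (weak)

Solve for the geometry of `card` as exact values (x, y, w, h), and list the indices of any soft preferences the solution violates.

1. card.x = 24  [card.left = thumb.left + 18]
2. card.y = 28  [card.top = thumb.top + 18]
3. card.h = 157  [thumb.bottom = card.bottom + 18]
4. card.w = 40  [aside.left = card.right + 18]

card = (x=24, y=28, w=40, h=157)
violated soft preferences: 17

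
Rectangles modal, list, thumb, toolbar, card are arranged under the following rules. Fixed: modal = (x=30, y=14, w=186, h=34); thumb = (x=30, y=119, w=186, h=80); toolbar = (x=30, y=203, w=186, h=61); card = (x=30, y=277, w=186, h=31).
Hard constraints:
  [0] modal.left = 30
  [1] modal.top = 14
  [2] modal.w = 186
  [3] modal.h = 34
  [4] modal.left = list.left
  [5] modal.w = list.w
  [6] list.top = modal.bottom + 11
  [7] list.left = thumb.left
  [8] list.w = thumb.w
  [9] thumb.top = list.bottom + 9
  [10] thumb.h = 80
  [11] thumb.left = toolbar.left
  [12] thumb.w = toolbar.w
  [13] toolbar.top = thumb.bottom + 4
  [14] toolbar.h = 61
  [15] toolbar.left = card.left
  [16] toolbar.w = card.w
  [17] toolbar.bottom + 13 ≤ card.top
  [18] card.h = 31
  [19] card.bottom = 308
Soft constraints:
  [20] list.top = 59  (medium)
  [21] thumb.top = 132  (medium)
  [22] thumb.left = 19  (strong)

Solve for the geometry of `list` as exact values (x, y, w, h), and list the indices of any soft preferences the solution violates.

list = (x=30, y=59, w=186, h=51)
violated soft preferences: 21, 22

1. list.x = 30  [modal.left = list.left]
2. list.w = 186  [modal.w = list.w]
3. list.y = 59  [list.top = modal.bottom + 11]
4. list.h = 51  [thumb.top = list.bottom + 9]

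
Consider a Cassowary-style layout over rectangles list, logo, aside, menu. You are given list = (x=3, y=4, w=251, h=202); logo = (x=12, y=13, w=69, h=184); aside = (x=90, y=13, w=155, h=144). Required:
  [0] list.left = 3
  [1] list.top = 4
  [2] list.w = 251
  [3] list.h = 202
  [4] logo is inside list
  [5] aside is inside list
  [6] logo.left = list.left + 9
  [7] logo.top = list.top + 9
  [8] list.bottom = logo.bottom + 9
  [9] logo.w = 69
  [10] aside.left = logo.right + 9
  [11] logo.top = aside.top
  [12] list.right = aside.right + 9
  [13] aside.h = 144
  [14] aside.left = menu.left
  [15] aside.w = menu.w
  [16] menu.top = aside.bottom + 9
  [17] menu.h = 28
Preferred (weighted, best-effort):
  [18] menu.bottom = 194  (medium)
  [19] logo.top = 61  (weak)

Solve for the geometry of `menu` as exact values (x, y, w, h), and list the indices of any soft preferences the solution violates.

1. menu.x = 90  [aside.left = menu.left]
2. menu.w = 155  [aside.w = menu.w]
3. menu.y = 166  [menu.top = aside.bottom + 9]
4. menu.h = 28  [menu.h = 28]

menu = (x=90, y=166, w=155, h=28)
violated soft preferences: 19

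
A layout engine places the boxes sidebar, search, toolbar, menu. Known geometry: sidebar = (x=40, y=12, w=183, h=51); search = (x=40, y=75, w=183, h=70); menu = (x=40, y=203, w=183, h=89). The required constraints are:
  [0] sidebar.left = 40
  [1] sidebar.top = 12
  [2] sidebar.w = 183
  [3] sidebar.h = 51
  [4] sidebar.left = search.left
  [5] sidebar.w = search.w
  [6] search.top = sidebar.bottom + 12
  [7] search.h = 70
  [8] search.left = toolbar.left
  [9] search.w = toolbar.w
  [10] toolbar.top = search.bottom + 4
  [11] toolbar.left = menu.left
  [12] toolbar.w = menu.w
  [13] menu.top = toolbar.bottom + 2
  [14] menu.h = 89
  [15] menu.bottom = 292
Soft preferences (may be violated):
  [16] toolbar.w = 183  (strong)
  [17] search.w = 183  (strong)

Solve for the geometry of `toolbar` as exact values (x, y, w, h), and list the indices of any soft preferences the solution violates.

1. toolbar.x = 40  [search.left = toolbar.left]
2. toolbar.w = 183  [search.w = toolbar.w]
3. toolbar.y = 149  [toolbar.top = search.bottom + 4]
4. toolbar.h = 52  [menu.top = toolbar.bottom + 2]

toolbar = (x=40, y=149, w=183, h=52)
violated soft preferences: none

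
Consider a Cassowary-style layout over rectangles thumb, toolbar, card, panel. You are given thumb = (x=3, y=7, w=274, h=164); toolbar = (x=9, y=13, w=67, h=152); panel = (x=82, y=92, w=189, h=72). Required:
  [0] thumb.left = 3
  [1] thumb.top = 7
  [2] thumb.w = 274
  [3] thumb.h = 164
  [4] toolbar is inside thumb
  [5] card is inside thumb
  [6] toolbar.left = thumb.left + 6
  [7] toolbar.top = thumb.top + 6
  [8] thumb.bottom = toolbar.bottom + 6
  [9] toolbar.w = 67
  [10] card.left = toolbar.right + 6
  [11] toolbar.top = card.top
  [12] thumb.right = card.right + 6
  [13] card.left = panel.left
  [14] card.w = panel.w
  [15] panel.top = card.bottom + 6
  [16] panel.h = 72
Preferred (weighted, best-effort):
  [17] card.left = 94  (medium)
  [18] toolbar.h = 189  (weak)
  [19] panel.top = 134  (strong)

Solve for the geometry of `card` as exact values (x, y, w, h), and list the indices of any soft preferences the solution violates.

1. card.x = 82  [card.left = toolbar.right + 6]
2. card.y = 13  [toolbar.top = card.top]
3. card.w = 189  [thumb.right = card.right + 6]
4. card.h = 73  [panel.top = card.bottom + 6]

card = (x=82, y=13, w=189, h=73)
violated soft preferences: 17, 18, 19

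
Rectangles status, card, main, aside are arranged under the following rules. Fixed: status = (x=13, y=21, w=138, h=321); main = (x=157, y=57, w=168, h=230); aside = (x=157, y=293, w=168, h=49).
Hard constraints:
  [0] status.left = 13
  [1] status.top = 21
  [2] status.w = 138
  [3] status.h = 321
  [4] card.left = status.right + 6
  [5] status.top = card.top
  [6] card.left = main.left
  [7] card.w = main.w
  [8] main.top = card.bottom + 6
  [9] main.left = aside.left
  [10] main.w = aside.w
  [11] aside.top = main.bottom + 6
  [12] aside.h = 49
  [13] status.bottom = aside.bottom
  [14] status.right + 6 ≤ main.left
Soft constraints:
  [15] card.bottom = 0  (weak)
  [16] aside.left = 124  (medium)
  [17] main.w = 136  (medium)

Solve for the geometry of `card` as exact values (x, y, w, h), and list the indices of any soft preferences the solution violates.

1. card.x = 157  [card.left = status.right + 6]
2. card.y = 21  [status.top = card.top]
3. card.w = 168  [card.w = main.w]
4. card.h = 30  [main.top = card.bottom + 6]

card = (x=157, y=21, w=168, h=30)
violated soft preferences: 15, 16, 17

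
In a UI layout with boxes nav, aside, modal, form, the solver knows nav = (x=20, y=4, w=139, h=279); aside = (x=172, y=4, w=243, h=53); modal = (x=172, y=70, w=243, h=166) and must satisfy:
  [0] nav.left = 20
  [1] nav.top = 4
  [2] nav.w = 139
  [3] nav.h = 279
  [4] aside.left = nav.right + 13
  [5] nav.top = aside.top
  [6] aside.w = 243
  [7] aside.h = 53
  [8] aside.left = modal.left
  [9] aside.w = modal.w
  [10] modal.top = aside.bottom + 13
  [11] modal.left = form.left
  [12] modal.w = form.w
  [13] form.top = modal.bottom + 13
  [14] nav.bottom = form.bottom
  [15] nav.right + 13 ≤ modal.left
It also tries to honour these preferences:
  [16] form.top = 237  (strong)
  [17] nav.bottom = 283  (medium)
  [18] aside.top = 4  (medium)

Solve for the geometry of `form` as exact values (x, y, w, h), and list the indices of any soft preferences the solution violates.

1. form.x = 172  [modal.left = form.left]
2. form.w = 243  [modal.w = form.w]
3. form.y = 249  [form.top = modal.bottom + 13]
4. form.h = 34  [nav.bottom = form.bottom]

form = (x=172, y=249, w=243, h=34)
violated soft preferences: 16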